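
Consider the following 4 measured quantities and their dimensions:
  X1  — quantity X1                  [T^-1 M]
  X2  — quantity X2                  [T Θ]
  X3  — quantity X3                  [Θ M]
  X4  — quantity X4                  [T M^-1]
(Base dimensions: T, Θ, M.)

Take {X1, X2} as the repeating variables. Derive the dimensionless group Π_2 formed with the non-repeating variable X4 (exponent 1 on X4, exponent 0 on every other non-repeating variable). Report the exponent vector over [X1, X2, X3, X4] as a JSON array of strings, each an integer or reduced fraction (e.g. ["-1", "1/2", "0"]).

["1", "0", "0", "1"]

Dimensional matrix (T×Θ×M by X1×X2×X3×X4):
  T: [-1  1  0  1]
  Θ: [ 0  1  1  0]
  M: [ 1  0  1 -1]
RREF → pivots at {X1,X2} ⇒ r = 2
Repeat: X1,X2; free: X3,X4
RREF:
  r0: [   1    0    1   -1]
  r1: [   0    1    1    0]
  r2: [   0    0    0    0]
Fix exponent of X4 at 1, X3 at 0; solve each RREF row for its pivot's exponent:
  r0: exp(X1) + (-1)·1 = 0 ⇒ exp(X1) = 1
  r1: exp(X2) + (0)·1 = 0 ⇒ exp(X2) = 0
Π_2 = X1 · X4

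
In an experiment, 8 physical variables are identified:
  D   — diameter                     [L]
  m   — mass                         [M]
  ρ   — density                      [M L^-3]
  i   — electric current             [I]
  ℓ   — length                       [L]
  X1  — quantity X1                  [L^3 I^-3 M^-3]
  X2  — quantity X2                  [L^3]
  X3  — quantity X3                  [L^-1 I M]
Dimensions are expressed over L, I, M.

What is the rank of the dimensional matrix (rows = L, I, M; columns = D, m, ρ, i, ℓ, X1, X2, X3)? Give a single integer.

Write exponents as rows L,I,M / cols D,m,ρ,i,ℓ,X1,X2,X3:
  L: [ 1  0 -3  0  1  3  3 -1]
  I: [ 0  0  0  1  0 -3  0  1]
  M: [ 0  1  1  0  0 -3  0  1]
RREF → pivots at {D,m,i} ⇒ r = 3

3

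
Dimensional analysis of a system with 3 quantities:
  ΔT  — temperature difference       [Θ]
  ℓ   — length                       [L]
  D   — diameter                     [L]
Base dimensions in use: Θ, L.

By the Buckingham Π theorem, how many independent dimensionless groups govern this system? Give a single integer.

1

Write exponents as rows Θ,L / cols ΔT,ℓ,D:
  Θ: [ 1  0  0]
  L: [ 0  1  1]
RREF → pivots at {ΔT,ℓ} ⇒ r = 2
Π count = n − r = 3 − 2 = 1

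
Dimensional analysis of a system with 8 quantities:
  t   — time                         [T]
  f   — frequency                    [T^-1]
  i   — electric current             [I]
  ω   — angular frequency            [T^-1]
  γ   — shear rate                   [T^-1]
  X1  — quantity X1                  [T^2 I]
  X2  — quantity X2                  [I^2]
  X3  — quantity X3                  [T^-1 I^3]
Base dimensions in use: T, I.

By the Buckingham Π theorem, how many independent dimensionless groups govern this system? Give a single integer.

6

Write exponents as rows T,I / cols t,f,i,ω,γ,X1,X2,X3:
  T: [ 1 -1  0 -1 -1  2  0 -1]
  I: [ 0  0  1  0  0  1  2  3]
Row reduction gives pivot columns t,i; rank = 2
8 vars − rank 2 = 6 Π groups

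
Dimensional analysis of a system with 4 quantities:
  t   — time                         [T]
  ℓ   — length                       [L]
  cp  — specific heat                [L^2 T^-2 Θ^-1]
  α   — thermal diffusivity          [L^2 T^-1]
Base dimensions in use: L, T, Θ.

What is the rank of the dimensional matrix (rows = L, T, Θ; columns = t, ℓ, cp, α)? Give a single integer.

3

Exponent matrix [L,T,Θ] × [t,ℓ,cp,α]:
  L: [ 0  1  2  2]
  T: [ 1  0 -2 -1]
  Θ: [ 0  0 -1  0]
RREF → pivots at {t,ℓ,cp} ⇒ r = 3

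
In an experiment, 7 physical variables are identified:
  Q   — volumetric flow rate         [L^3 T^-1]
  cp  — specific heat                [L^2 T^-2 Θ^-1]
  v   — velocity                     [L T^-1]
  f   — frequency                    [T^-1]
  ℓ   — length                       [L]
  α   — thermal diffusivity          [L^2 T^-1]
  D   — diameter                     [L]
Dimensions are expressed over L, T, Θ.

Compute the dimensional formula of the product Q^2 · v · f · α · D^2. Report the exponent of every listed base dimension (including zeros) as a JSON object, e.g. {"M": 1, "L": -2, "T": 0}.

{"L": 11, "T": -5, "Θ": 0}

Exponent matrix [L,T,Θ] × [Q,cp,v,f,ℓ,α,D]:
  L: [ 3  2  1  0  1  2  1]
  T: [-1 -2 -1 -1  0 -1  0]
  Θ: [ 0 -1  0  0  0  0  0]
  [L]: (2)·3+(1)·1+(1)·0+(1)·2+(2)·1 = 11
  [T]: (2)·-1+(1)·-1+(1)·-1+(1)·-1+(2)·0 = -5
  [Θ]: (2)·0+(1)·0+(1)·0+(1)·0+(2)·0 = 0
⇒ L^11 T^-5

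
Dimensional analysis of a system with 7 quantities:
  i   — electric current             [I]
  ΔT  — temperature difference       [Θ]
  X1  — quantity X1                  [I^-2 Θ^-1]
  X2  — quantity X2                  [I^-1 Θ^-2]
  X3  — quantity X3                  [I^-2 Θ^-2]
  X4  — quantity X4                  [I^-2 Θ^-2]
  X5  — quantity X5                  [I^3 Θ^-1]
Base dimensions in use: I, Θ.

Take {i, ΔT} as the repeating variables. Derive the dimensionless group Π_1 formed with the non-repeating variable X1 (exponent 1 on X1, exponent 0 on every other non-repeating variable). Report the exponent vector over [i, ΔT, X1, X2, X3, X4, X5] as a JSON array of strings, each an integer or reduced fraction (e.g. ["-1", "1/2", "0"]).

["2", "1", "1", "0", "0", "0", "0"]

Dimensional matrix (I×Θ by i×ΔT×X1×X2×X3×X4×X5):
  I: [ 1  0 -2 -1 -2 -2  3]
  Θ: [ 0  1 -1 -2 -2 -2 -1]
Row reduction gives pivot columns i,ΔT; rank = 2
Repeat: i,ΔT; free: X1,X2,X3,X4,X5
RREF:
  r0: [   1    0   -2   -1   -2   -2    3]
  r1: [   0    1   -1   -2   -2   -2   -1]
Fix exponent of X1 at 1, X2 at 0, X3 at 0, X4 at 0, X5 at 0; solve each RREF row for its pivot's exponent:
  r0: exp(i) + (-2)·1 = 0 ⇒ exp(i) = 2
  r1: exp(ΔT) + (-1)·1 = 0 ⇒ exp(ΔT) = 1
Π_1 = i^2 · ΔT · X1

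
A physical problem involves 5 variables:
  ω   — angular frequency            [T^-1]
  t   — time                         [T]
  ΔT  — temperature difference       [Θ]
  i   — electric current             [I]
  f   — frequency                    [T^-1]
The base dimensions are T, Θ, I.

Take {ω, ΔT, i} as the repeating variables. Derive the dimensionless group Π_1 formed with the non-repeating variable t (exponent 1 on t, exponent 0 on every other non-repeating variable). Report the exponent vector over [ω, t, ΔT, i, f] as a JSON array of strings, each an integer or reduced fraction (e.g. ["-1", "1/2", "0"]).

Exponent matrix [T,Θ,I] × [ω,t,ΔT,i,f]:
  T: [-1  1  0  0 -1]
  Θ: [ 0  0  1  0  0]
  I: [ 0  0  0  1  0]
RREF → pivots at {ω,ΔT,i} ⇒ r = 3
Repeat: ω,ΔT,i; free: t,f
RREF:
  r0: [   1   -1    0    0    1]
  r1: [   0    0    1    0    0]
  r2: [   0    0    0    1    0]
Fix exponent of t at 1, f at 0; solve each RREF row for its pivot's exponent:
  r0: exp(ω) + (-1)·1 = 0 ⇒ exp(ω) = 1
  r1: exp(ΔT) + (0)·1 = 0 ⇒ exp(ΔT) = 0
  r2: exp(i) + (0)·1 = 0 ⇒ exp(i) = 0
Π_1 = ω · t

["1", "1", "0", "0", "0"]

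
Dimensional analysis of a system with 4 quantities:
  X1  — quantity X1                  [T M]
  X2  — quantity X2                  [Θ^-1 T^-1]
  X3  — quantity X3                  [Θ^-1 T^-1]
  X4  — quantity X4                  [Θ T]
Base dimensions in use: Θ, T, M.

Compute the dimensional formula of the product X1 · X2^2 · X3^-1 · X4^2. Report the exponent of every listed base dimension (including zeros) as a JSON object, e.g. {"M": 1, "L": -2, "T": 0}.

Write exponents as rows Θ,T,M / cols X1,X2,X3,X4:
  Θ: [ 0 -1 -1  1]
  T: [ 1 -1 -1  1]
  M: [ 1  0  0  0]
  [Θ]: (1)·0+(2)·-1+(-1)·-1+(2)·1 = 1
  [T]: (1)·1+(2)·-1+(-1)·-1+(2)·1 = 2
  [M]: (1)·1+(2)·0+(-1)·0+(2)·0 = 1
⇒ Θ T^2 M

{"Θ": 1, "T": 2, "M": 1}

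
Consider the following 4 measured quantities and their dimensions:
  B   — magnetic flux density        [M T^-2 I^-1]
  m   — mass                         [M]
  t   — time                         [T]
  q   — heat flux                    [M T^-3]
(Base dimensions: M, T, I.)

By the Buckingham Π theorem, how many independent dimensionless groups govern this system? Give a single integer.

Dimensional matrix (M×T×I by B×m×t×q):
  M: [ 1  1  0  1]
  T: [-2  0  1 -3]
  I: [-1  0  0  0]
Row reduction gives pivot columns B,m,t; rank = 3
4 vars − rank 3 = 1 Π group

1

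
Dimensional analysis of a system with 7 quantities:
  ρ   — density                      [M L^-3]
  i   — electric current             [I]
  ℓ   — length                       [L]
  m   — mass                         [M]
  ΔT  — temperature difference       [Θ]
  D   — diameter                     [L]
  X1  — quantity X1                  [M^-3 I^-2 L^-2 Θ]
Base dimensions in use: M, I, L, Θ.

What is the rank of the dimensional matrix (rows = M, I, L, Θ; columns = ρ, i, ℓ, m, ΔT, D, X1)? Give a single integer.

Write exponents as rows M,I,L,Θ / cols ρ,i,ℓ,m,ΔT,D,X1:
  M: [ 1  0  0  1  0  0 -3]
  I: [ 0  1  0  0  0  0 -2]
  L: [-3  0  1  0  0  1 -2]
  Θ: [ 0  0  0  0  1  0  1]
RREF → pivots at {ρ,i,ℓ,ΔT} ⇒ r = 4

4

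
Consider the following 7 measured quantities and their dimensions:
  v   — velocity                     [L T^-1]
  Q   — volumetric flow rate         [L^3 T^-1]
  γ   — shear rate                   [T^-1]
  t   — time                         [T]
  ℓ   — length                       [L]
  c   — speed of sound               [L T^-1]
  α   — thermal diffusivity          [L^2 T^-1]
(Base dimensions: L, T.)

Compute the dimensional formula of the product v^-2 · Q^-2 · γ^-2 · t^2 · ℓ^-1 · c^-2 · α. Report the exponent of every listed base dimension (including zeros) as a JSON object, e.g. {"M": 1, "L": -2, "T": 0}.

{"L": -9, "T": 9}

Write exponents as rows L,T / cols v,Q,γ,t,ℓ,c,α:
  L: [ 1  3  0  0  1  1  2]
  T: [-1 -1 -1  1  0 -1 -1]
  [L]: (-2)·1+(-2)·3+(-2)·0+(2)·0+(-1)·1+(-2)·1+(1)·2 = -9
  [T]: (-2)·-1+(-2)·-1+(-2)·-1+(2)·1+(-1)·0+(-2)·-1+(1)·-1 = 9
⇒ L^-9 T^9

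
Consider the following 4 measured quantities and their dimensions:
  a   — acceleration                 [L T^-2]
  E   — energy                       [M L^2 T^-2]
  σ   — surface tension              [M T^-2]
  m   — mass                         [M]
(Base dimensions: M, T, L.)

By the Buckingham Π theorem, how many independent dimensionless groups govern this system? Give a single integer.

1

Write exponents as rows M,T,L / cols a,E,σ,m:
  M: [ 0  1  1  1]
  T: [-2 -2 -2  0]
  L: [ 1  2  0  0]
Echelon form has 3 nonzero rows (pivots: a,E,σ)
n=4, r=3 ⇒ 1 dimensionless group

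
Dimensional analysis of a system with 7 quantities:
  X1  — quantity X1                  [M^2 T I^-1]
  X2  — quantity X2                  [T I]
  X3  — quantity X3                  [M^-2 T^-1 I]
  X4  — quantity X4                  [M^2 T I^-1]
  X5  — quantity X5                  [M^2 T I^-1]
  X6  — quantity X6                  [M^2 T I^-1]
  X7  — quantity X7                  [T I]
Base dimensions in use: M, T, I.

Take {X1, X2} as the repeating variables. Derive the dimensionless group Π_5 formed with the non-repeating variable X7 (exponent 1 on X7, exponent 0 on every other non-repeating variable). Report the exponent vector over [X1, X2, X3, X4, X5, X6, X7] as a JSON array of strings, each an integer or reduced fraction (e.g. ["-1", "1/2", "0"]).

["0", "-1", "0", "0", "0", "0", "1"]

Exponent matrix [M,T,I] × [X1,X2,X3,X4,X5,X6,X7]:
  M: [ 2  0 -2  2  2  2  0]
  T: [ 1  1 -1  1  1  1  1]
  I: [-1  1  1 -1 -1 -1  1]
Echelon form has 2 nonzero rows (pivots: X1,X2)
Pivot set = {X1,X2}, free = {X3,X4,X5,X6,X7}
RREF:
  r0: [   1    0   -1    1    1    1    0]
  r1: [   0    1    0    0    0    0    1]
  r2: [   0    0    0    0    0    0    0]
Fix exponent of X7 at 1, X3 at 0, X4 at 0, X5 at 0, X6 at 0; solve each RREF row for its pivot's exponent:
  r0: exp(X1) + (0)·1 = 0 ⇒ exp(X1) = 0
  r1: exp(X2) + (1)·1 = 0 ⇒ exp(X2) = -1
Π_5 = X2^-1 · X7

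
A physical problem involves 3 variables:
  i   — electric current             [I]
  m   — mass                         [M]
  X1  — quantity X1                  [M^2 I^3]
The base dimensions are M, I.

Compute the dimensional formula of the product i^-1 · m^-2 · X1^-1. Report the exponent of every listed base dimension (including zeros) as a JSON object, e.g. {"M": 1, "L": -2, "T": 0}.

{"M": -4, "I": -4}

Exponent matrix [M,I] × [i,m,X1]:
  M: [ 0  1  2]
  I: [ 1  0  3]
  [M]: (-1)·0+(-2)·1+(-1)·2 = -4
  [I]: (-1)·1+(-2)·0+(-1)·3 = -4
⇒ M^-4 I^-4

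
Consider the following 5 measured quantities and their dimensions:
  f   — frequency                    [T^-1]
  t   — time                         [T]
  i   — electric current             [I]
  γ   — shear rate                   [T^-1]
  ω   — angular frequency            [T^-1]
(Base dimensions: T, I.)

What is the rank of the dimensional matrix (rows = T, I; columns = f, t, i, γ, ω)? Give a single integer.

Exponent matrix [T,I] × [f,t,i,γ,ω]:
  T: [-1  1  0 -1 -1]
  I: [ 0  0  1  0  0]
RREF → pivots at {f,i} ⇒ r = 2

2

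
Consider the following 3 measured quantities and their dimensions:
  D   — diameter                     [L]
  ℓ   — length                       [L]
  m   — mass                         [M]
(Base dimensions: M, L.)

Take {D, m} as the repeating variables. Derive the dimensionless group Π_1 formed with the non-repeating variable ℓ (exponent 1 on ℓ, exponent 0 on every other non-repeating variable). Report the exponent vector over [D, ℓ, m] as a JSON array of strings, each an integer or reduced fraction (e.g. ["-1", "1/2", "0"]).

Dimensional matrix (M×L by D×ℓ×m):
  M: [ 0  0  1]
  L: [ 1  1  0]
Row reduction gives pivot columns D,m; rank = 2
Pivot set = {D,m}, free = {ℓ}
RREF:
  r0: [   1    1    0]
  r1: [   0    0    1]
Fix exponent of ℓ at 1; solve each RREF row for its pivot's exponent:
  r0: exp(D) + (1)·1 = 0 ⇒ exp(D) = -1
  r1: exp(m) + (0)·1 = 0 ⇒ exp(m) = 0
Π_1 = D^-1 · ℓ

["-1", "1", "0"]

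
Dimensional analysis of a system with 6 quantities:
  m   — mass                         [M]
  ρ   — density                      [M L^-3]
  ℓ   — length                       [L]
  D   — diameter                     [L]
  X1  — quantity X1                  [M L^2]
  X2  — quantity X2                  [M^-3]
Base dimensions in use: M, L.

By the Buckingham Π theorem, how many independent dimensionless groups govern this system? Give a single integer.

Exponent matrix [M,L] × [m,ρ,ℓ,D,X1,X2]:
  M: [ 1  1  0  0  1 -3]
  L: [ 0 -3  1  1  2  0]
RREF → pivots at {m,ρ} ⇒ r = 2
Π count = n − r = 6 − 2 = 4

4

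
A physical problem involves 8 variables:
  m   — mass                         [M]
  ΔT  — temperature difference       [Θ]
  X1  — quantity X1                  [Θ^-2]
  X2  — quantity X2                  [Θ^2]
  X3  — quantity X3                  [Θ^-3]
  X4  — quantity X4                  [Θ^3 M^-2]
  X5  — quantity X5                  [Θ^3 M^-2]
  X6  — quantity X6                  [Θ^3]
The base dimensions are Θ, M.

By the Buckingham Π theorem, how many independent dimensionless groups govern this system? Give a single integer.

6

Exponent matrix [Θ,M] × [m,ΔT,X1,X2,X3,X4,X5,X6]:
  Θ: [ 0  1 -2  2 -3  3  3  3]
  M: [ 1  0  0  0  0 -2 -2  0]
Echelon form has 2 nonzero rows (pivots: m,ΔT)
Π count = n − r = 8 − 2 = 6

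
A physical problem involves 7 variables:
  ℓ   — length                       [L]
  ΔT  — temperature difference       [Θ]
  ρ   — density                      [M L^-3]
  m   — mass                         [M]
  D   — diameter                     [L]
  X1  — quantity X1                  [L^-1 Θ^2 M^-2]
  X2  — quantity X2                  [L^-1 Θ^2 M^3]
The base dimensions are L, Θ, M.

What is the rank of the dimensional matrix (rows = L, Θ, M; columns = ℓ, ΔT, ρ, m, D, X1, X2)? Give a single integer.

Dimensional matrix (L×Θ×M by ℓ×ΔT×ρ×m×D×X1×X2):
  L: [ 1  0 -3  0  1 -1 -1]
  Θ: [ 0  1  0  0  0  2  2]
  M: [ 0  0  1  1  0 -2  3]
Echelon form has 3 nonzero rows (pivots: ℓ,ΔT,ρ)

3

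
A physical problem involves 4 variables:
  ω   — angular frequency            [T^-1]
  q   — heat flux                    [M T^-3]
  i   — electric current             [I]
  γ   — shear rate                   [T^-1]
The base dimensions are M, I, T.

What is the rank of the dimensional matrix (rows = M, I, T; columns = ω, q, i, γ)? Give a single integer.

Exponent matrix [M,I,T] × [ω,q,i,γ]:
  M: [ 0  1  0  0]
  I: [ 0  0  1  0]
  T: [-1 -3  0 -1]
Row reduction gives pivot columns ω,q,i; rank = 3

3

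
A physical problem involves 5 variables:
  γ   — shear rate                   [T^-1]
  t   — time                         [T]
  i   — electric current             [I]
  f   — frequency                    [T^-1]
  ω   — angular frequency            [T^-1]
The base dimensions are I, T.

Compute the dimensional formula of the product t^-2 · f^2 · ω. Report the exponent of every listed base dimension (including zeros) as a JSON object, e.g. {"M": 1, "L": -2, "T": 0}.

{"I": 0, "T": -5}

Dimensional matrix (I×T by γ×t×i×f×ω):
  I: [ 0  0  1  0  0]
  T: [-1  1  0 -1 -1]
  [I]: (-2)·0+(2)·0+(1)·0 = 0
  [T]: (-2)·1+(2)·-1+(1)·-1 = -5
⇒ T^-5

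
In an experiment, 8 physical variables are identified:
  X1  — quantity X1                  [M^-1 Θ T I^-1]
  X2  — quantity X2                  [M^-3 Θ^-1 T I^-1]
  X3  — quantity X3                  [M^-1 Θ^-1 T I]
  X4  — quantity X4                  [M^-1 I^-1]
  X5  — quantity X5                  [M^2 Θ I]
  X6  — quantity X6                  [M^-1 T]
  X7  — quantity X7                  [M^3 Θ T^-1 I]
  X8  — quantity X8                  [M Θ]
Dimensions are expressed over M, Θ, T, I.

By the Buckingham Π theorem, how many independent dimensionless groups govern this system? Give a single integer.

Exponent matrix [M,Θ,T,I] × [X1,X2,X3,X4,X5,X6,X7,X8]:
  M: [-1 -3 -1 -1  2 -1  3  1]
  Θ: [ 1 -1 -1  0  1  0  1  1]
  T: [ 1  1  1  0  0  1 -1  0]
  I: [-1 -1  1 -1  1  0  1  0]
RREF → pivots at {X1,X2,X3} ⇒ r = 3
n=8, r=3 ⇒ 5 dimensionless groups

5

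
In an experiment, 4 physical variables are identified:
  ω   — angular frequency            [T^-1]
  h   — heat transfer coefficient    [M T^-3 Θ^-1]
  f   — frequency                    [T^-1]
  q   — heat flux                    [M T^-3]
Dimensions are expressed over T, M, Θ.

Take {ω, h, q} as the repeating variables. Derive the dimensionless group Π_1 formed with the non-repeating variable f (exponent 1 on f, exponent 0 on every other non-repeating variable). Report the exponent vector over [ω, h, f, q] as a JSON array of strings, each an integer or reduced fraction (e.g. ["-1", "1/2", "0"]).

Dimensional matrix (T×M×Θ by ω×h×f×q):
  T: [-1 -3 -1 -3]
  M: [ 0  1  0  1]
  Θ: [ 0 -1  0  0]
Echelon form has 3 nonzero rows (pivots: ω,h,q)
Pivot set = {ω,h,q}, free = {f}
RREF:
  r0: [   1    0    1    0]
  r1: [   0    1    0    0]
  r2: [   0    0    0    1]
Fix exponent of f at 1; solve each RREF row for its pivot's exponent:
  r0: exp(ω) + (1)·1 = 0 ⇒ exp(ω) = -1
  r1: exp(h) + (0)·1 = 0 ⇒ exp(h) = 0
  r2: exp(q) + (0)·1 = 0 ⇒ exp(q) = 0
Π_1 = ω^-1 · f

["-1", "0", "1", "0"]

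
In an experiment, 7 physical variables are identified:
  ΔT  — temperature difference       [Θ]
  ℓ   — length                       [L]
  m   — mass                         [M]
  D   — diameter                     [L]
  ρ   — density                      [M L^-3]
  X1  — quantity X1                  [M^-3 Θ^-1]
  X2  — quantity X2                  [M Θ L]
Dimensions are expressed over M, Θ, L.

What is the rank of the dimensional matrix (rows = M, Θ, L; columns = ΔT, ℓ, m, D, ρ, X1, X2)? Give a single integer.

Dimensional matrix (M×Θ×L by ΔT×ℓ×m×D×ρ×X1×X2):
  M: [ 0  0  1  0  1 -3  1]
  Θ: [ 1  0  0  0  0 -1  1]
  L: [ 0  1  0  1 -3  0  1]
Echelon form has 3 nonzero rows (pivots: ΔT,ℓ,m)

3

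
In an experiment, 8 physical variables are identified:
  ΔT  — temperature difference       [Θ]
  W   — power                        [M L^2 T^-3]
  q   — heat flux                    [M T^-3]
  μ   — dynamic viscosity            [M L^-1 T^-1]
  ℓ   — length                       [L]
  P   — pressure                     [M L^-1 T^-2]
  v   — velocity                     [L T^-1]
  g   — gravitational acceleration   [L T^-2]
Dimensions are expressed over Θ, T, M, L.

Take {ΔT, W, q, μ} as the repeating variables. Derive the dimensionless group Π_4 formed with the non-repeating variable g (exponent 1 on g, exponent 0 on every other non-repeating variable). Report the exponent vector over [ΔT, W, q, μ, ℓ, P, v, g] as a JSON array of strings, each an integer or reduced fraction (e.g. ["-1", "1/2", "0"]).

Dimensional matrix (Θ×T×M×L by ΔT×W×q×μ×ℓ×P×v×g):
  Θ: [ 1  0  0  0  0  0  0  0]
  T: [ 0 -3 -3 -1  0 -2 -1 -2]
  M: [ 0  1  1  1  0  1  0  0]
  L: [ 0  2  0 -1  1 -1  1  1]
Echelon form has 4 nonzero rows (pivots: ΔT,W,q,μ)
Pivot set = {ΔT,W,q,μ}, free = {ℓ,P,v,g}
RREF:
  r0: [   1    0    0    0    0    0    0    0]
  r1: [   0    1    0    0  1/2 -1/4  1/4    0]
  r2: [   0    0    1    0 -1/2  3/4  1/4    1]
  r3: [   0    0    0    1    0  1/2 -1/2   -1]
Fix exponent of g at 1, ℓ at 0, P at 0, v at 0; solve each RREF row for its pivot's exponent:
  r0: exp(ΔT) + (0)·1 = 0 ⇒ exp(ΔT) = 0
  r1: exp(W) + (0)·1 = 0 ⇒ exp(W) = 0
  r2: exp(q) + (1)·1 = 0 ⇒ exp(q) = -1
  r3: exp(μ) + (-1)·1 = 0 ⇒ exp(μ) = 1
Π_4 = q^-1 · μ · g

["0", "0", "-1", "1", "0", "0", "0", "1"]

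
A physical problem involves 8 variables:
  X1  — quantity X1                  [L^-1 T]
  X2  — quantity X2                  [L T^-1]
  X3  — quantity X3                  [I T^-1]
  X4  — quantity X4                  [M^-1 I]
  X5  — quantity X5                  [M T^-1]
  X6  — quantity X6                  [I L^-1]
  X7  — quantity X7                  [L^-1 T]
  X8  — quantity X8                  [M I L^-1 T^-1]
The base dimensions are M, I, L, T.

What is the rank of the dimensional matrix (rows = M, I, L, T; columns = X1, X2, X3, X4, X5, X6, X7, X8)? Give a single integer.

Exponent matrix [M,I,L,T] × [X1,X2,X3,X4,X5,X6,X7,X8]:
  M: [ 0  0  0 -1  1  0  0  1]
  I: [ 0  0  1  1  0  1  0  1]
  L: [-1  1  0  0  0 -1 -1 -1]
  T: [ 1 -1 -1  0 -1  0  1 -1]
RREF → pivots at {X1,X3,X4} ⇒ r = 3

3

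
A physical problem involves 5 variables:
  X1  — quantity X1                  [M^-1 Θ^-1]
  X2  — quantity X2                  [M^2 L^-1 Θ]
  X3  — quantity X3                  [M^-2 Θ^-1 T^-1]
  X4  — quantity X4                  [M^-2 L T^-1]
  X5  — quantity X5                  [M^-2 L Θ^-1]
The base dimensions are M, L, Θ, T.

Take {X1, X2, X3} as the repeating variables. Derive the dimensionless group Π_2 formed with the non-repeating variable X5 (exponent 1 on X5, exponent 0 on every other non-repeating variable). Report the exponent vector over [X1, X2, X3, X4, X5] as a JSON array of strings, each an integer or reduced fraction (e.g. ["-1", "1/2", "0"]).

Write exponents as rows M,L,Θ,T / cols X1,X2,X3,X4,X5:
  M: [-1  2 -2 -2 -2]
  L: [ 0 -1  0  1  1]
  Θ: [-1  1 -1  0 -1]
  T: [ 0  0 -1 -1  0]
Row reduction gives pivot columns X1,X2,X3; rank = 3
Pivot set = {X1,X2,X3}, free = {X4,X5}
RREF:
  r0: [   1    0    0   -2    0]
  r1: [   0    1    0   -1   -1]
  r2: [   0    0    1    1    0]
  r3: [   0    0    0    0    0]
Fix exponent of X5 at 1, X4 at 0; solve each RREF row for its pivot's exponent:
  r0: exp(X1) + (0)·1 = 0 ⇒ exp(X1) = 0
  r1: exp(X2) + (-1)·1 = 0 ⇒ exp(X2) = 1
  r2: exp(X3) + (0)·1 = 0 ⇒ exp(X3) = 0
Π_2 = X2 · X5

["0", "1", "0", "0", "1"]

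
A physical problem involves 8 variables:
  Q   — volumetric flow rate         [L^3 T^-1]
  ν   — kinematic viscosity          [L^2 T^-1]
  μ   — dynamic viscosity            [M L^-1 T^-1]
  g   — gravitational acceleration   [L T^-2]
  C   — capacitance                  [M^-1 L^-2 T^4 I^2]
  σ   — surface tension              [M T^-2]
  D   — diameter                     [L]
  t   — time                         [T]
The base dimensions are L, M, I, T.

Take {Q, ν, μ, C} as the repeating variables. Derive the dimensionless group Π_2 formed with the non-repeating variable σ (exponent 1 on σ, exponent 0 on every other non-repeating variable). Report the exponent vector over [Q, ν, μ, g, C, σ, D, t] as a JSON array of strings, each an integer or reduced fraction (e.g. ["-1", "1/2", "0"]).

Write exponents as rows L,M,I,T / cols Q,ν,μ,g,C,σ,D,t:
  L: [ 3  2 -1  1 -2  0  1  0]
  M: [ 0  0  1  0 -1  1  0  0]
  I: [ 0  0  0  0  2  0  0  0]
  T: [-1 -1 -1 -2  4 -2  0  1]
Row reduction gives pivot columns Q,ν,μ,C; rank = 4
Pivot set = {Q,ν,μ,C}, free = {g,σ,D,t}
RREF:
  r0: [   1    0    0   -3    0   -1    1    2]
  r1: [   0    1    0    5    0    2   -1   -3]
  r2: [   0    0    1    0    0    1    0    0]
  r3: [   0    0    0    0    1    0    0    0]
Fix exponent of σ at 1, g at 0, D at 0, t at 0; solve each RREF row for its pivot's exponent:
  r0: exp(Q) + (-1)·1 = 0 ⇒ exp(Q) = 1
  r1: exp(ν) + (2)·1 = 0 ⇒ exp(ν) = -2
  r2: exp(μ) + (1)·1 = 0 ⇒ exp(μ) = -1
  r3: exp(C) + (0)·1 = 0 ⇒ exp(C) = 0
Π_2 = Q · ν^-2 · μ^-1 · σ

["1", "-2", "-1", "0", "0", "1", "0", "0"]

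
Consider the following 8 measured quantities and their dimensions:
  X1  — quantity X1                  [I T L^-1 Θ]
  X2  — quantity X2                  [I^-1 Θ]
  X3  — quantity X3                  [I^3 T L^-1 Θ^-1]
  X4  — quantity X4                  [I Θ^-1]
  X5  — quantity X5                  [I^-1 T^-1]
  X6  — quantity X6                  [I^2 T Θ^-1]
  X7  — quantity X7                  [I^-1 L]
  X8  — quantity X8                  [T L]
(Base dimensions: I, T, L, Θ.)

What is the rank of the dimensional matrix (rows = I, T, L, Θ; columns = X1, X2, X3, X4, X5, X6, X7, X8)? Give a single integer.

3

Dimensional matrix (I×T×L×Θ by X1×X2×X3×X4×X5×X6×X7×X8):
  I: [ 1 -1  3  1 -1  2 -1  0]
  T: [ 1  0  1  0 -1  1  0  1]
  L: [-1  0 -1  0  0  0  1  1]
  Θ: [ 1  1 -1 -1  0 -1  0  0]
Row reduction gives pivot columns X1,X2,X5; rank = 3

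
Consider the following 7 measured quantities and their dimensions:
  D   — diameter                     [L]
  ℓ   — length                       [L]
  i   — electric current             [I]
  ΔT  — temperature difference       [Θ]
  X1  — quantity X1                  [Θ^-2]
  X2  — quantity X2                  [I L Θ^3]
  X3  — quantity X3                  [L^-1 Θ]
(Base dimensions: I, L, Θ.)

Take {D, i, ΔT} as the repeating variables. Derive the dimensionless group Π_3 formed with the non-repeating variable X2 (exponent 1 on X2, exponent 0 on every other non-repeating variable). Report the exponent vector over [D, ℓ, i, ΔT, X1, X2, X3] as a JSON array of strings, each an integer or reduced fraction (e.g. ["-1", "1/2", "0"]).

["-1", "0", "-1", "-3", "0", "1", "0"]

Write exponents as rows I,L,Θ / cols D,ℓ,i,ΔT,X1,X2,X3:
  I: [ 0  0  1  0  0  1  0]
  L: [ 1  1  0  0  0  1 -1]
  Θ: [ 0  0  0  1 -2  3  1]
Row reduction gives pivot columns D,i,ΔT; rank = 3
Pivot set = {D,i,ΔT}, free = {ℓ,X1,X2,X3}
RREF:
  r0: [   1    1    0    0    0    1   -1]
  r1: [   0    0    1    0    0    1    0]
  r2: [   0    0    0    1   -2    3    1]
Fix exponent of X2 at 1, ℓ at 0, X1 at 0, X3 at 0; solve each RREF row for its pivot's exponent:
  r0: exp(D) + (1)·1 = 0 ⇒ exp(D) = -1
  r1: exp(i) + (1)·1 = 0 ⇒ exp(i) = -1
  r2: exp(ΔT) + (3)·1 = 0 ⇒ exp(ΔT) = -3
Π_3 = D^-1 · i^-1 · ΔT^-3 · X2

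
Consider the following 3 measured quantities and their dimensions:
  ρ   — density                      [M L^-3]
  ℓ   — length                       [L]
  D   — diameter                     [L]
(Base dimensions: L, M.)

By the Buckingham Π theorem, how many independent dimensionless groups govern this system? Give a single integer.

1

Exponent matrix [L,M] × [ρ,ℓ,D]:
  L: [-3  1  1]
  M: [ 1  0  0]
RREF → pivots at {ρ,ℓ} ⇒ r = 2
3 vars − rank 2 = 1 Π group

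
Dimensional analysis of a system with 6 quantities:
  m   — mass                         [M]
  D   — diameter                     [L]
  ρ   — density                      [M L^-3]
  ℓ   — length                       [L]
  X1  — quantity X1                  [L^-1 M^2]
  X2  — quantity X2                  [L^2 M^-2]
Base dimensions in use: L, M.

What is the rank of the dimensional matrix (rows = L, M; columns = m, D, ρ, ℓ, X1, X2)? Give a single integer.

2

Exponent matrix [L,M] × [m,D,ρ,ℓ,X1,X2]:
  L: [ 0  1 -3  1 -1  2]
  M: [ 1  0  1  0  2 -2]
Row reduction gives pivot columns m,D; rank = 2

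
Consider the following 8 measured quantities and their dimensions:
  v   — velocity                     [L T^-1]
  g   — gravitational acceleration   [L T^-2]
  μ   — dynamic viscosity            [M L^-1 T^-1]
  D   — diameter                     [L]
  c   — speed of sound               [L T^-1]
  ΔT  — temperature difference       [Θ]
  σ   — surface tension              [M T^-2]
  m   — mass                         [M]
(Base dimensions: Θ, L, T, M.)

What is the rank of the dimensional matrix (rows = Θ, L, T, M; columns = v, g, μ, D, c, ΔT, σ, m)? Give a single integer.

4

Dimensional matrix (Θ×L×T×M by v×g×μ×D×c×ΔT×σ×m):
  Θ: [ 0  0  0  0  0  1  0  0]
  L: [ 1  1 -1  1  1  0  0  0]
  T: [-1 -2 -1  0 -1  0 -2  0]
  M: [ 0  0  1  0  0  0  1  1]
RREF → pivots at {v,g,μ,ΔT} ⇒ r = 4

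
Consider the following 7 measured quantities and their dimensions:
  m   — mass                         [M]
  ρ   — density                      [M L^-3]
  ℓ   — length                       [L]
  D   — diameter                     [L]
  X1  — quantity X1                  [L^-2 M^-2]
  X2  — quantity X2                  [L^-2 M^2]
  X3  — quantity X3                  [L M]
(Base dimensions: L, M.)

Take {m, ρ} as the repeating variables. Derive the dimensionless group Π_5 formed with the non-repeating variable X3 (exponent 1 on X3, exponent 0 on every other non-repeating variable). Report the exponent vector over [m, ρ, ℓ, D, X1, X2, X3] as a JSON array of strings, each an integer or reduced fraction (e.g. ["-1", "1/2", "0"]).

["-4/3", "1/3", "0", "0", "0", "0", "1"]

Write exponents as rows L,M / cols m,ρ,ℓ,D,X1,X2,X3:
  L: [ 0 -3  1  1 -2 -2  1]
  M: [ 1  1  0  0 -2  2  1]
Echelon form has 2 nonzero rows (pivots: m,ρ)
Repeat: m,ρ; free: ℓ,D,X1,X2,X3
RREF:
  r0: [   1    0  1/3  1/3 -8/3  4/3  4/3]
  r1: [   0    1 -1/3 -1/3  2/3  2/3 -1/3]
Fix exponent of X3 at 1, ℓ at 0, D at 0, X1 at 0, X2 at 0; solve each RREF row for its pivot's exponent:
  r0: exp(m) + (4/3)·1 = 0 ⇒ exp(m) = -4/3
  r1: exp(ρ) + (-1/3)·1 = 0 ⇒ exp(ρ) = 1/3
Π_5 = m^(-4/3) · ρ^(1/3) · X3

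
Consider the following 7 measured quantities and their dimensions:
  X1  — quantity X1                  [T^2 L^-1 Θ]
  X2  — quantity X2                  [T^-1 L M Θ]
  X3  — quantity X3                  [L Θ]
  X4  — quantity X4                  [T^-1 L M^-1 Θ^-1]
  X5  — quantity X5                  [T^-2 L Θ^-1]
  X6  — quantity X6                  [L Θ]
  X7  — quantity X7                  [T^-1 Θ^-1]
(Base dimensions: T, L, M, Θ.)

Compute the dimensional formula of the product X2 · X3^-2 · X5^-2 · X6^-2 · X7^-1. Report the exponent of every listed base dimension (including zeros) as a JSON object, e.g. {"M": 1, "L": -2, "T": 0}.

Dimensional matrix (T×L×M×Θ by X1×X2×X3×X4×X5×X6×X7):
  T: [ 2 -1  0 -1 -2  0 -1]
  L: [-1  1  1  1  1  1  0]
  M: [ 0  1  0 -1  0  0  0]
  Θ: [ 1  1  1 -1 -1  1 -1]
  [T]: (1)·-1+(-2)·0+(-2)·-2+(-2)·0+(-1)·-1 = 4
  [L]: (1)·1+(-2)·1+(-2)·1+(-2)·1+(-1)·0 = -5
  [M]: (1)·1+(-2)·0+(-2)·0+(-2)·0+(-1)·0 = 1
  [Θ]: (1)·1+(-2)·1+(-2)·-1+(-2)·1+(-1)·-1 = 0
⇒ T^4 L^-5 M

{"T": 4, "L": -5, "M": 1, "Θ": 0}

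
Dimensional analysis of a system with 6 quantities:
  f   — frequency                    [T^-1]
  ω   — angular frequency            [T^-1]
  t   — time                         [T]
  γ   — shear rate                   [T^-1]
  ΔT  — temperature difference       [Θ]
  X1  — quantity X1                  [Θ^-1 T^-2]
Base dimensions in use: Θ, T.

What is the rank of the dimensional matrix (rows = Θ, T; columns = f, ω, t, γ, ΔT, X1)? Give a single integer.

2

Dimensional matrix (Θ×T by f×ω×t×γ×ΔT×X1):
  Θ: [ 0  0  0  0  1 -1]
  T: [-1 -1  1 -1  0 -2]
Row reduction gives pivot columns f,ΔT; rank = 2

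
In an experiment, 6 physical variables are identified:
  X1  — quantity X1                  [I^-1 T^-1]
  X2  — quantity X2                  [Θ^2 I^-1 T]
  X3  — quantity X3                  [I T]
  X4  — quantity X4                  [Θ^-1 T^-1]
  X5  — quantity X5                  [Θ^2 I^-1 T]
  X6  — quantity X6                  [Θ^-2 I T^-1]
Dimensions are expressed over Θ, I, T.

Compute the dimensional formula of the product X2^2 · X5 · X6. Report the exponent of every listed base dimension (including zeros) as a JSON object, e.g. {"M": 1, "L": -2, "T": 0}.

{"Θ": 4, "I": -2, "T": 2}

Dimensional matrix (Θ×I×T by X1×X2×X3×X4×X5×X6):
  Θ: [ 0  2  0 -1  2 -2]
  I: [-1 -1  1  0 -1  1]
  T: [-1  1  1 -1  1 -1]
  [Θ]: (2)·2+(1)·2+(1)·-2 = 4
  [I]: (2)·-1+(1)·-1+(1)·1 = -2
  [T]: (2)·1+(1)·1+(1)·-1 = 2
⇒ Θ^4 I^-2 T^2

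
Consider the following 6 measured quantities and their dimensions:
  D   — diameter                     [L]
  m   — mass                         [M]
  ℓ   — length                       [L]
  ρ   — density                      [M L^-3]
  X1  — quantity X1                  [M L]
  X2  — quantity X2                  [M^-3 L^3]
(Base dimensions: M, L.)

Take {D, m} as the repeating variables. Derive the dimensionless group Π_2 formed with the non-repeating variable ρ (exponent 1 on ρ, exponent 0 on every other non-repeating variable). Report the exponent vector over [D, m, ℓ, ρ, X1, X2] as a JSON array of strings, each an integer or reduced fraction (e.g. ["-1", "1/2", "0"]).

Dimensional matrix (M×L by D×m×ℓ×ρ×X1×X2):
  M: [ 0  1  0  1  1 -3]
  L: [ 1  0  1 -3  1  3]
Echelon form has 2 nonzero rows (pivots: D,m)
Repeat: D,m; free: ℓ,ρ,X1,X2
RREF:
  r0: [   1    0    1   -3    1    3]
  r1: [   0    1    0    1    1   -3]
Fix exponent of ρ at 1, ℓ at 0, X1 at 0, X2 at 0; solve each RREF row for its pivot's exponent:
  r0: exp(D) + (-3)·1 = 0 ⇒ exp(D) = 3
  r1: exp(m) + (1)·1 = 0 ⇒ exp(m) = -1
Π_2 = D^3 · m^-1 · ρ

["3", "-1", "0", "1", "0", "0"]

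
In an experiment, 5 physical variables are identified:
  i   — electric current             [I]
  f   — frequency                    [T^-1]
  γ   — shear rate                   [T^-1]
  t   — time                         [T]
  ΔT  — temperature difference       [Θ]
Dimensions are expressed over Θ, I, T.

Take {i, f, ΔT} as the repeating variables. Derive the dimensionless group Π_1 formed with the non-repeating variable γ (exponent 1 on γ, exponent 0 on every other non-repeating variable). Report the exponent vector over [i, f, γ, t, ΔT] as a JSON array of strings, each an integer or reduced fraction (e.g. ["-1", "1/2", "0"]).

["0", "-1", "1", "0", "0"]

Dimensional matrix (Θ×I×T by i×f×γ×t×ΔT):
  Θ: [ 0  0  0  0  1]
  I: [ 1  0  0  0  0]
  T: [ 0 -1 -1  1  0]
Row reduction gives pivot columns i,f,ΔT; rank = 3
Pivot set = {i,f,ΔT}, free = {γ,t}
RREF:
  r0: [   1    0    0    0    0]
  r1: [   0    1    1   -1    0]
  r2: [   0    0    0    0    1]
Fix exponent of γ at 1, t at 0; solve each RREF row for its pivot's exponent:
  r0: exp(i) + (0)·1 = 0 ⇒ exp(i) = 0
  r1: exp(f) + (1)·1 = 0 ⇒ exp(f) = -1
  r2: exp(ΔT) + (0)·1 = 0 ⇒ exp(ΔT) = 0
Π_1 = f^-1 · γ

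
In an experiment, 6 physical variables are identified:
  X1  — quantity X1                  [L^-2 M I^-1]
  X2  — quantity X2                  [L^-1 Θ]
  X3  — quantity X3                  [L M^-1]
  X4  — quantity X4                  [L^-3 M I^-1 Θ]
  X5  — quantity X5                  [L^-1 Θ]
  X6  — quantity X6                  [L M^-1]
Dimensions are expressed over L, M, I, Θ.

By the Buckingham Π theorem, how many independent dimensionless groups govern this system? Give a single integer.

Exponent matrix [L,M,I,Θ] × [X1,X2,X3,X4,X5,X6]:
  L: [-2 -1  1 -3 -1  1]
  M: [ 1  0 -1  1  0 -1]
  I: [-1  0  0 -1  0  0]
  Θ: [ 0  1  0  1  1  0]
Row reduction gives pivot columns X1,X2,X3; rank = 3
6 vars − rank 3 = 3 Π groups

3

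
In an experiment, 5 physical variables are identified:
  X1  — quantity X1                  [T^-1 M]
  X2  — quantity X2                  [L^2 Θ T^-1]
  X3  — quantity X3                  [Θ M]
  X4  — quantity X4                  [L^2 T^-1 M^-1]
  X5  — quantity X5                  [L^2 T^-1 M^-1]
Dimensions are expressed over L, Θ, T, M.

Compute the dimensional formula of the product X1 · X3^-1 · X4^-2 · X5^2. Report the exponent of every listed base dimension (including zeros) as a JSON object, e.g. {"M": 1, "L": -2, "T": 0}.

{"L": 0, "Θ": -1, "T": -1, "M": 0}

Write exponents as rows L,Θ,T,M / cols X1,X2,X3,X4,X5:
  L: [ 0  2  0  2  2]
  Θ: [ 0  1  1  0  0]
  T: [-1 -1  0 -1 -1]
  M: [ 1  0  1 -1 -1]
  [L]: (1)·0+(-1)·0+(-2)·2+(2)·2 = 0
  [Θ]: (1)·0+(-1)·1+(-2)·0+(2)·0 = -1
  [T]: (1)·-1+(-1)·0+(-2)·-1+(2)·-1 = -1
  [M]: (1)·1+(-1)·1+(-2)·-1+(2)·-1 = 0
⇒ Θ^-1 T^-1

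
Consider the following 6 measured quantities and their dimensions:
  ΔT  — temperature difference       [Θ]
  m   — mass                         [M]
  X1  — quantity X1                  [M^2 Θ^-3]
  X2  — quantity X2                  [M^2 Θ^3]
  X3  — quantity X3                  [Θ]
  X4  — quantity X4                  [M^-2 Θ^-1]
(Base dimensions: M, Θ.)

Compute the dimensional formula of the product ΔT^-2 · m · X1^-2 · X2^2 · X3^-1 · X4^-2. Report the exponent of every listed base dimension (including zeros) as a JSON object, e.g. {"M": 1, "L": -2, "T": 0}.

Write exponents as rows M,Θ / cols ΔT,m,X1,X2,X3,X4:
  M: [ 0  1  2  2  0 -2]
  Θ: [ 1  0 -3  3  1 -1]
  [M]: (-2)·0+(1)·1+(-2)·2+(2)·2+(-1)·0+(-2)·-2 = 5
  [Θ]: (-2)·1+(1)·0+(-2)·-3+(2)·3+(-1)·1+(-2)·-1 = 11
⇒ M^5 Θ^11

{"M": 5, "Θ": 11}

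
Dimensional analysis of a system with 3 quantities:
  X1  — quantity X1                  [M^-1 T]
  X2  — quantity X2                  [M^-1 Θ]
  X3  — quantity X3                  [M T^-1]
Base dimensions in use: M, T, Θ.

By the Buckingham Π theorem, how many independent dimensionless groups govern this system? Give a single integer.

1

Write exponents as rows M,T,Θ / cols X1,X2,X3:
  M: [-1 -1  1]
  T: [ 1  0 -1]
  Θ: [ 0  1  0]
Echelon form has 2 nonzero rows (pivots: X1,X2)
n=3, r=2 ⇒ 1 dimensionless group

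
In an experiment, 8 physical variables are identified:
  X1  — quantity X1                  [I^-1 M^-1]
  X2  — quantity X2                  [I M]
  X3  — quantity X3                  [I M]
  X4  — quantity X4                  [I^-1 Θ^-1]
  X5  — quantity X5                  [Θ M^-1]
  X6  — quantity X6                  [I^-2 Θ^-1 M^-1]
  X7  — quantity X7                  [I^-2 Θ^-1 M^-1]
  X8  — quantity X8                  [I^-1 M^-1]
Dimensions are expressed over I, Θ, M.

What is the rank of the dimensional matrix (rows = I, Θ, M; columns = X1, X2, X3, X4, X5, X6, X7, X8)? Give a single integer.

2

Dimensional matrix (I×Θ×M by X1×X2×X3×X4×X5×X6×X7×X8):
  I: [-1  1  1 -1  0 -2 -2 -1]
  Θ: [ 0  0  0 -1  1 -1 -1  0]
  M: [-1  1  1  0 -1 -1 -1 -1]
Row reduction gives pivot columns X1,X4; rank = 2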